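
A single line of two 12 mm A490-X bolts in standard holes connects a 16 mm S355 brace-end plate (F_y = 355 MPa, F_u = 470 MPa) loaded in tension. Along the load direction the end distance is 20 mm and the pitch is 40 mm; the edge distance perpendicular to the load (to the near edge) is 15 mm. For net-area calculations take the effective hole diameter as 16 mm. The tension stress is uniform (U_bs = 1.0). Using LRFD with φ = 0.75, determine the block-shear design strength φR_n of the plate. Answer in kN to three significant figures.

Shear plane L_v = 20 + 1·40 = 60 mm; A_gv = 60 × 16 = 960 mm².
A_nv = (60 − 1.5·16) × 16 = 576 mm².
A_nt = (15 − 0.5·16) × 16 = 112 mm².
0.6 F_u A_nv = 162.4 kN; 0.6 F_y A_gv = 204.5 kN → shear rupture governs the shear term.
R_n = 162.4 + 1.0 × 470 × 112 / 1000 = 215.1 kN.
Design strength φR_n = 0.75 × 215.1 = 161 kN.

161 kN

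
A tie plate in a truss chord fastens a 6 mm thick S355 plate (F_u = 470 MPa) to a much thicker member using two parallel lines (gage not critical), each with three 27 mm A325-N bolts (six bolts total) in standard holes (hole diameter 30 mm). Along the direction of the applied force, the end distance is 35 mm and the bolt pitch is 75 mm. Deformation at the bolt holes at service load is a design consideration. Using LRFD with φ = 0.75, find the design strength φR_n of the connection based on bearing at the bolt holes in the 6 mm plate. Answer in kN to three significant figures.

558 kN

Per bolt r_n = 1.2 l_c t F_u ≤ 2.4 d t F_u; upper limit = 2.4 × 27 × 6 × 470 / 1000 = 182.7 kN.
Edge bolt: l_c = 35 − 30/2 = 20 mm → 1.2 × 20 × 6 × 470 / 1000 = 67.68 → r_n = 67.68 kN.
Interior bolts: l_c = 75 − 30 = 45 mm → 1.2 × 45 × 6 × 470 / 1000 = 152.3 → r_n = 152.3 kN.
R_n = 2 × 67.68 + 4 × 152.3 = 744.5 kN.
Design strength φR_n = 0.75 × 744.5 = 558 kN.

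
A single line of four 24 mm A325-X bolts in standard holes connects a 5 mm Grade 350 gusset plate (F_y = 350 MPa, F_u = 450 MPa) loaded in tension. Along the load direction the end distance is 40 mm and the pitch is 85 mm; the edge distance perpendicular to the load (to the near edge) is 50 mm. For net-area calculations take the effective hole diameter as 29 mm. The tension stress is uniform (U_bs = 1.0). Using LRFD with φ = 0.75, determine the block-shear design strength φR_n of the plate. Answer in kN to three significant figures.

Shear plane L_v = 40 + 3·85 = 295 mm; A_gv = 295 × 5 = 1475 mm².
A_nv = (295 − 3.5·29) × 5 = 967.5 mm².
A_nt = (50 − 0.5·29) × 5 = 177.5 mm².
0.6 F_u A_nv = 261.2 kN; 0.6 F_y A_gv = 309.8 kN → shear rupture governs the shear term.
R_n = 261.2 + 1.0 × 450 × 177.5 / 1000 = 341.1 kN.
Design strength φR_n = 0.75 × 341.1 = 256 kN.

256 kN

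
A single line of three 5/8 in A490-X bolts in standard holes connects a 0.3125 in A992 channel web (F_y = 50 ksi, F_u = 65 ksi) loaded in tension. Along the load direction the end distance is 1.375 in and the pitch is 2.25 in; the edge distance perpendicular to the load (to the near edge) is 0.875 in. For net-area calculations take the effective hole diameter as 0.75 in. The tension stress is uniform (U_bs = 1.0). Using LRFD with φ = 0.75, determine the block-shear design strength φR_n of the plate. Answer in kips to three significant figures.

44.2 kips

Shear plane L_v = 1.375 + 2·2.25 = 5.875 in; A_gv = 5.875 × 0.3125 = 1.836 in².
A_nv = (5.875 − 2.5·0.75) × 0.3125 = 1.25 in².
A_nt = (0.875 − 0.5·0.75) × 0.3125 = 0.1562 in².
0.6 F_u A_nv = 48.75 kips; 0.6 F_y A_gv = 55.08 kips → shear rupture governs the shear term.
R_n = 48.75 + 1.0 × 65 × 0.1562 = 58.91 kips.
Design strength φR_n = 0.75 × 58.91 = 44.2 kips.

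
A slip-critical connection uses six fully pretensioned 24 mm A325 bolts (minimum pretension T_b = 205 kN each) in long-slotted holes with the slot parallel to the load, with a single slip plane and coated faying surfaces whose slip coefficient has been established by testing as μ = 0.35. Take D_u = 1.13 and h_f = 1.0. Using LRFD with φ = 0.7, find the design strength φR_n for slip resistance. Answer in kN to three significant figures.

341 kN

R_n = μ · D_u · h_f · T_b · n_s · n_b = 0.35 × 1.13 × 1.0 × 205 × 1 × 6 = 486.5 kN.
Design strength φR_n = 0.7 × 486.5 = 341 kN.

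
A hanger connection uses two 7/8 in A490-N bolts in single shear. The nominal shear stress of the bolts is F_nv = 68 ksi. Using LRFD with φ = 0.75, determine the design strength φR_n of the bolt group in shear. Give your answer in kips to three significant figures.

61.3 kips

A_b = π × 0.875² / 4 = 0.6013 in².
R_n = F_nv · A_b · n · n_s = 68 × 0.6013 × 2 × 1 = 81.78 kips.
Design strength φR_n = 0.75 × 81.78 = 61.3 kips.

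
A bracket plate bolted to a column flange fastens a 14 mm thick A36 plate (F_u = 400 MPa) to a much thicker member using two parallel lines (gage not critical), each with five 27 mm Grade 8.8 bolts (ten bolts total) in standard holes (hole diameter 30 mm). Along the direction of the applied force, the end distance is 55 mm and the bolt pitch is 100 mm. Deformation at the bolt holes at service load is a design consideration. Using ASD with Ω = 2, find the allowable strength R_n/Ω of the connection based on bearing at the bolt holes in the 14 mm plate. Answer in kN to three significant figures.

1720 kN

Per bolt r_n = 1.2 l_c t F_u ≤ 2.4 d t F_u; upper limit = 2.4 × 27 × 14 × 400 / 1000 = 362.9 kN.
Edge bolt: l_c = 55 − 30/2 = 40 mm → 1.2 × 40 × 14 × 400 / 1000 = 268.8 → r_n = 268.8 kN.
Interior bolts: l_c = 100 − 30 = 70 mm → 1.2 × 70 × 14 × 400 / 1000 = 470.4 → r_n = 362.9 kN.
R_n = 2 × 268.8 + 8 × 362.9 = 3441 kN.
Allowable strength R_n/Ω = 3441 / 2 = 1720 kN.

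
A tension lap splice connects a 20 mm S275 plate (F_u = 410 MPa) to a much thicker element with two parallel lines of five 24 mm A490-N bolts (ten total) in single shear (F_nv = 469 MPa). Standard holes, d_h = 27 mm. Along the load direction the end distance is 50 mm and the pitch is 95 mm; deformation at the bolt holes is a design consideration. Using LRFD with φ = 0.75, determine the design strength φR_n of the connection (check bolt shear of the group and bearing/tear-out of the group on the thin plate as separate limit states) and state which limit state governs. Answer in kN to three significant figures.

1590 kN (bolt shear governs)

Bolt shear: A_b = π·24²/4 = 452.4 mm²; R_n = 469 × 452.4 × 10 × 1 / 1000 = 2122 kN → 0.75 × 2122 = 1590 kN.
Bearing (1.2 l_c t F_u ≤ 2.4 d t F_u): upper limit = 2.4·24·20·410 / 1000 = 472.3 kN.
  Edge l_c = 50 − 27/2 = 36.5 → r_n = 359.2 kN; interior l_c = 95 − 27 = 68 → r_n = 472.3 kN.
  R_n,bearing = 2·359.2 + 8·472.3 = 4497 kN → 0.75 × 4497 = 3370 kN.
Bolt shear governs: 1590 kN.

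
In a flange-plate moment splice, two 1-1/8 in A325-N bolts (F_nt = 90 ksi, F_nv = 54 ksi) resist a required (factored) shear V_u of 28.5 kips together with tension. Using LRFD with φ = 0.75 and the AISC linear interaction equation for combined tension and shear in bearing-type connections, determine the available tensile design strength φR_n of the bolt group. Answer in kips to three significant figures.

A_b = π·1.125²/4 = 0.994 in²; f_rv = 28.5 / (2 × 0.994) = 14.34 ksi.
F'_nt = 1.3 F_nt − (F_nt / φF_nv) f_rv = 1.3·90 − (90/(0.75·54))·14.34 = 85.14 ksi, capped at F_nt → F'_nt = 85.14 ksi.
R_n = F'_nt · A_b · n = 85.14 × 0.994 × 2 = 169.3 kips.
Design strength φR_n = 0.75 × 169.3 = 127 kips.

127 kips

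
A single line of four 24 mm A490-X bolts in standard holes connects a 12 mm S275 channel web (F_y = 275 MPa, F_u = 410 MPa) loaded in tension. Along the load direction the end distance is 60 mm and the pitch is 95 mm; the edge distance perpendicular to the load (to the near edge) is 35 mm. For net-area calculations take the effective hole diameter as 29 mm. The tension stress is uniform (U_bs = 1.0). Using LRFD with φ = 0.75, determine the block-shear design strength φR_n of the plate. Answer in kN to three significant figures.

588 kN

Shear plane L_v = 60 + 3·95 = 345 mm; A_gv = 345 × 12 = 4140 mm².
A_nv = (345 − 3.5·29) × 12 = 2922 mm².
A_nt = (35 − 0.5·29) × 12 = 246 mm².
0.6 F_u A_nv = 718.8 kN; 0.6 F_y A_gv = 683.1 kN → shear yielding governs the shear term.
R_n = 683.1 + 1.0 × 410 × 246 / 1000 = 784 kN.
Design strength φR_n = 0.75 × 784 = 588 kN.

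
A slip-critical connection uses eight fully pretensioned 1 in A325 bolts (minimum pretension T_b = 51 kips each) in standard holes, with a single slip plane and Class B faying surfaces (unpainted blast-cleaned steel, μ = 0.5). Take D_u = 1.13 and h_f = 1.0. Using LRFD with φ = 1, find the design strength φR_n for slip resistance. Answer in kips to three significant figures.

R_n = μ · D_u · h_f · T_b · n_s · n_b = 0.5 × 1.13 × 1.0 × 51 × 1 × 8 = 230.5 kips.
Design strength φR_n = 1 × 230.5 = 231 kips.

231 kips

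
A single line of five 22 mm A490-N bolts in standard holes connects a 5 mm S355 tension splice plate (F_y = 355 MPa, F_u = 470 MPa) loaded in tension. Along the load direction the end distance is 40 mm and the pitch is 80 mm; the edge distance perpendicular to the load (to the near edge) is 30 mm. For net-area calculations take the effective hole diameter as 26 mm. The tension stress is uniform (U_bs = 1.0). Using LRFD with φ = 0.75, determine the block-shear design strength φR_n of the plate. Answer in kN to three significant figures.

Shear plane L_v = 40 + 4·80 = 360 mm; A_gv = 360 × 5 = 1800 mm².
A_nv = (360 − 4.5·26) × 5 = 1215 mm².
A_nt = (30 − 0.5·26) × 5 = 85 mm².
0.6 F_u A_nv = 342.6 kN; 0.6 F_y A_gv = 383.4 kN → shear rupture governs the shear term.
R_n = 342.6 + 1.0 × 470 × 85 / 1000 = 382.6 kN.
Design strength φR_n = 0.75 × 382.6 = 287 kN.

287 kN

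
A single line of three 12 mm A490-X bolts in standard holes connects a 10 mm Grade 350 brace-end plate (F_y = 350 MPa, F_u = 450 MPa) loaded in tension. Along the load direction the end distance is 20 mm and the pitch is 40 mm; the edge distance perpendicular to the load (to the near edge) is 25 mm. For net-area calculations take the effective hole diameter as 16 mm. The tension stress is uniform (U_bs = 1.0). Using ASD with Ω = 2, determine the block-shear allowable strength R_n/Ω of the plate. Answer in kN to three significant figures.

Shear plane L_v = 20 + 2·40 = 100 mm; A_gv = 100 × 10 = 1000 mm².
A_nv = (100 − 2.5·16) × 10 = 600 mm².
A_nt = (25 − 0.5·16) × 10 = 170 mm².
0.6 F_u A_nv = 162 kN; 0.6 F_y A_gv = 210 kN → shear rupture governs the shear term.
R_n = 162 + 1.0 × 450 × 170 / 1000 = 238.5 kN.
Allowable strength R_n/Ω = 238.5 / 2 = 119 kN.

119 kN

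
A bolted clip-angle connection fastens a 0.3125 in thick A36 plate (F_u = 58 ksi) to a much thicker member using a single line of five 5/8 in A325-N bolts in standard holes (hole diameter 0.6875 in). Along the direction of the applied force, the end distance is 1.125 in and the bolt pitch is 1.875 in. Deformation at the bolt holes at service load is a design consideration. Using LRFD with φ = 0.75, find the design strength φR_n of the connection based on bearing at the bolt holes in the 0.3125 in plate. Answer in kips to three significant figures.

Per bolt r_n = 1.2 l_c t F_u ≤ 2.4 d t F_u; upper limit = 2.4 × 0.625 × 0.3125 × 58 = 27.19 kips.
Edge bolt: l_c = 1.125 − 0.6875/2 = 0.7812 in → 1.2 × 0.7812 × 0.3125 × 58 = 16.99 → r_n = 16.99 kips.
Interior bolts: l_c = 1.875 − 0.6875 = 1.188 in → 1.2 × 1.188 × 0.3125 × 58 = 25.83 → r_n = 25.83 kips.
R_n = 1 × 16.99 + 4 × 25.83 = 120.3 kips.
Design strength φR_n = 0.75 × 120.3 = 90.2 kips.

90.2 kips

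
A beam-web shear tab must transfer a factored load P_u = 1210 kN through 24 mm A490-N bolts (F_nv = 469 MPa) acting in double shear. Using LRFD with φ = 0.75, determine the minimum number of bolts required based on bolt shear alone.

4 bolts

A_b = π·24²/4 = 452.4 mm².
Per-bolt design strength φR_n = 0.75 × 469 × 452.4 × 2 / 1000 = 318.3 kN.
n ≥ 1210 / 318.3 = 3.802 → use 4 bolts.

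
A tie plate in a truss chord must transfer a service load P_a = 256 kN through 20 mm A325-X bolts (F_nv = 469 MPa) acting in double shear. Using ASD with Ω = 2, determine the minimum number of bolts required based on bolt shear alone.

2 bolts

A_b = π·20²/4 = 314.2 mm².
Per-bolt allowable strength R_n/Ω = 469 × 314.2 × 2 / 1000 / 2 = 147.3 kN.
n ≥ 256 / 147.3 = 1.737 → use 2 bolts.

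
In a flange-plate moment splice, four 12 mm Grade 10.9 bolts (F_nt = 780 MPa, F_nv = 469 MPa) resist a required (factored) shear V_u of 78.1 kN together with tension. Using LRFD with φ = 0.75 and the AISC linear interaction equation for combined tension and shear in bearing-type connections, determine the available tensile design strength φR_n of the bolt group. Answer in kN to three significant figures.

A_b = π·12²/4 = 113.1 mm²; f_rv = 78.1 × 1000 / (4 × 113.1) = 172.6 MPa.
F'_nt = 1.3 F_nt − (F_nt / φF_nv) f_rv = 1.3·780 − (780/(0.75·469))·172.6 = 631.2 MPa, capped at F_nt → F'_nt = 631.2 MPa.
R_n = F'_nt · A_b · n = 631.2 × 113.1 × 4 / 1000 = 285.5 kN.
Design strength φR_n = 0.75 × 285.5 = 214 kN.

214 kN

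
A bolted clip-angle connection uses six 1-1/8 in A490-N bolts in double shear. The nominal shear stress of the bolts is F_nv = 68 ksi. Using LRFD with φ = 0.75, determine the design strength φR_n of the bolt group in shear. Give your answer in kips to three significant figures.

608 kips

A_b = π × 1.125² / 4 = 0.994 in².
R_n = F_nv · A_b · n · n_s = 68 × 0.994 × 6 × 2 = 811.1 kips.
Design strength φR_n = 0.75 × 811.1 = 608 kips.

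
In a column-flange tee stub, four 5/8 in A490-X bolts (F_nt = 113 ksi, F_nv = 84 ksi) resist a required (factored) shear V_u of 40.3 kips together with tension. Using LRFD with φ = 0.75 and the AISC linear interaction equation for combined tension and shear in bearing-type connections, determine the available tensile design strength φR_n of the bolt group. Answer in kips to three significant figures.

81 kips

A_b = π·0.625²/4 = 0.3068 in²; f_rv = 40.3 / (4 × 0.3068) = 32.84 ksi.
F'_nt = 1.3 F_nt − (F_nt / φF_nv) f_rv = 1.3·113 − (113/(0.75·84))·32.84 = 88 ksi, capped at F_nt → F'_nt = 88 ksi.
R_n = F'_nt · A_b · n = 88 × 0.3068 × 4 = 108 kips.
Design strength φR_n = 0.75 × 108 = 81 kips.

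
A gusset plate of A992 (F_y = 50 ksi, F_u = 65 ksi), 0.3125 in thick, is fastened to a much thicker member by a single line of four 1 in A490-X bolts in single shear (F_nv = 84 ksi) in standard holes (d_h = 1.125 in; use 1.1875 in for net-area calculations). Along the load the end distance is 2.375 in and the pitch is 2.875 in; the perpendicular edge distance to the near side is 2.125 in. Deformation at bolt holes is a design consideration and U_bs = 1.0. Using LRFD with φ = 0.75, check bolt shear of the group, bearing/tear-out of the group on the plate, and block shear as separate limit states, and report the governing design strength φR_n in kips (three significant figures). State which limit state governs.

Bolt shear: A_b = π·1²/4 = 0.7854 in²; R_n = 84 × 0.7854 × 4 × 1 = 263.9 kips → 0.75 × 263.9 = 198 kips.
Bearing: edge l_c = 1.812, r_n = 44.18 kips; interior l_c = 1.75, r_n = 42.66 kips; R_n = 44.18 + 3·42.66 = 172.1 kips → 129 kips.
Block shear: A_gv = 3.438, A_nv = 2.139, A_nt = 0.4785 in²; R_n = min(0.6F_uA_nv, 0.6F_yA_gv) + U_bs·F_u·A_nt = 114.5 kips → 85.9 kips.
Block shear governs: 85.9 kips.

85.9 kips (block shear governs)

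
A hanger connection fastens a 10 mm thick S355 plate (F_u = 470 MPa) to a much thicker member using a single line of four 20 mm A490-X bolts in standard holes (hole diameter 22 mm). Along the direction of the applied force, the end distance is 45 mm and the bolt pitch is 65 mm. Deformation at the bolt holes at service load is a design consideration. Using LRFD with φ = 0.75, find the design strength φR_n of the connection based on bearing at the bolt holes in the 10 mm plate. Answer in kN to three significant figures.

651 kN

Per bolt r_n = 1.2 l_c t F_u ≤ 2.4 d t F_u; upper limit = 2.4 × 20 × 10 × 470 / 1000 = 225.6 kN.
Edge bolt: l_c = 45 − 22/2 = 34 mm → 1.2 × 34 × 10 × 470 / 1000 = 191.8 → r_n = 191.8 kN.
Interior bolts: l_c = 65 − 22 = 43 mm → 1.2 × 43 × 10 × 470 / 1000 = 242.5 → r_n = 225.6 kN.
R_n = 1 × 191.8 + 3 × 225.6 = 868.6 kN.
Design strength φR_n = 0.75 × 868.6 = 651 kN.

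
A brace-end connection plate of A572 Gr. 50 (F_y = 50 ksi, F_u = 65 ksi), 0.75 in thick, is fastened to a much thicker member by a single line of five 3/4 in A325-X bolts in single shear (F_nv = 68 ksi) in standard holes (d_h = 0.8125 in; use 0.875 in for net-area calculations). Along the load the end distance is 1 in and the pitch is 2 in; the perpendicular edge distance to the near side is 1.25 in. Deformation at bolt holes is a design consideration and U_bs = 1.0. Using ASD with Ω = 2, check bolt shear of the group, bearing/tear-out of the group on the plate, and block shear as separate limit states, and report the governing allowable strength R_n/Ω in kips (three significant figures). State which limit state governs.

Bolt shear: A_b = π·0.75²/4 = 0.4418 in²; R_n = 68 × 0.4418 × 5 × 1 = 150.2 kips → 150.2 / 2 = 75.1 kips.
Bearing: edge l_c = 0.5938, r_n = 34.73 kips; interior l_c = 1.188, r_n = 69.47 kips; R_n = 34.73 + 4·69.47 = 312.6 kips → 156 kips.
Block shear: A_gv = 6.75, A_nv = 3.797, A_nt = 0.6094 in²; R_n = min(0.6F_uA_nv, 0.6F_yA_gv) + U_bs·F_u·A_nt = 187.7 kips → 93.8 kips.
Bolt shear governs: 75.1 kips.

75.1 kips (bolt shear governs)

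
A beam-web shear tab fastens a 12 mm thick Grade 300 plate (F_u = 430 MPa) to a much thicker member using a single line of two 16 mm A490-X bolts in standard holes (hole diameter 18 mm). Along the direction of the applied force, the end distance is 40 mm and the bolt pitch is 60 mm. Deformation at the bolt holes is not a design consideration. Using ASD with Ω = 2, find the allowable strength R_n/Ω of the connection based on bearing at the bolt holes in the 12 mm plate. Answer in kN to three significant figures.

Per bolt r_n = 1.5 l_c t F_u ≤ 3.0 d t F_u; upper limit = 3.0 × 16 × 12 × 430 / 1000 = 247.7 kN.
Edge bolt: l_c = 40 − 18/2 = 31 mm → 1.5 × 31 × 12 × 430 / 1000 = 239.9 → r_n = 239.9 kN.
Interior bolts: l_c = 60 − 18 = 42 mm → 1.5 × 42 × 12 × 430 / 1000 = 325.1 → r_n = 247.7 kN.
R_n = 1 × 239.9 + 1 × 247.7 = 487.6 kN.
Allowable strength R_n/Ω = 487.6 / 2 = 244 kN.

244 kN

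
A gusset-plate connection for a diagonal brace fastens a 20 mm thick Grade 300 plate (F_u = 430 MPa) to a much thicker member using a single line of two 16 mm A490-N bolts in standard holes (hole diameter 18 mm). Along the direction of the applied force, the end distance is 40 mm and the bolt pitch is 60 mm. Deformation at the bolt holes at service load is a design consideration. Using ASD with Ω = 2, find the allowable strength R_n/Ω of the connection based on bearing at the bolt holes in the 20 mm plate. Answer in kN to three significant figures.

Per bolt r_n = 1.2 l_c t F_u ≤ 2.4 d t F_u; upper limit = 2.4 × 16 × 20 × 430 / 1000 = 330.2 kN.
Edge bolt: l_c = 40 − 18/2 = 31 mm → 1.2 × 31 × 20 × 430 / 1000 = 319.9 → r_n = 319.9 kN.
Interior bolts: l_c = 60 − 18 = 42 mm → 1.2 × 42 × 20 × 430 / 1000 = 433.4 → r_n = 330.2 kN.
R_n = 1 × 319.9 + 1 × 330.2 = 650.2 kN.
Allowable strength R_n/Ω = 650.2 / 2 = 325 kN.

325 kN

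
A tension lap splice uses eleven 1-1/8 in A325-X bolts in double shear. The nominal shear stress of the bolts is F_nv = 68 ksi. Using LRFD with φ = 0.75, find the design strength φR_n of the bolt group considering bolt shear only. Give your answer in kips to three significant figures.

A_b = π × 1.125² / 4 = 0.994 in².
R_n = F_nv · A_b · n · n_s = 68 × 0.994 × 11 × 2 = 1487 kips.
Design strength φR_n = 0.75 × 1487 = 1120 kips.

1120 kips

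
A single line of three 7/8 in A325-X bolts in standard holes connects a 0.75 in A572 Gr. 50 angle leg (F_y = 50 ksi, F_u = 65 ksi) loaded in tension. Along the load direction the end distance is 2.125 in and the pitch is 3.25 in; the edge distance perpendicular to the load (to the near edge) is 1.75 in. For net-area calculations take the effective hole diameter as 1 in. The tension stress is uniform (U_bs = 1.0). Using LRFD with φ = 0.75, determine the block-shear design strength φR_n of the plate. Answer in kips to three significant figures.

180 kips

Shear plane L_v = 2.125 + 2·3.25 = 8.625 in; A_gv = 8.625 × 0.75 = 6.469 in².
A_nv = (8.625 − 2.5·1) × 0.75 = 4.594 in².
A_nt = (1.75 − 0.5·1) × 0.75 = 0.9375 in².
0.6 F_u A_nv = 179.2 kips; 0.6 F_y A_gv = 194.1 kips → shear rupture governs the shear term.
R_n = 179.2 + 1.0 × 65 × 0.9375 = 240.1 kips.
Design strength φR_n = 0.75 × 240.1 = 180 kips.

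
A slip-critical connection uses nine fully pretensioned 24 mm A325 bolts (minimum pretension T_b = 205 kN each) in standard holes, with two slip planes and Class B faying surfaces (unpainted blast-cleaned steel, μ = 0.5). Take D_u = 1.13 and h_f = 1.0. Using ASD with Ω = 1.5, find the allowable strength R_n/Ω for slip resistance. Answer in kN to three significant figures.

1390 kN

R_n = μ · D_u · h_f · T_b · n_s · n_b = 0.5 × 1.13 × 1.0 × 205 × 2 × 9 = 2085 kN.
Allowable strength R_n/Ω = 2085 / 1.5 = 1390 kN.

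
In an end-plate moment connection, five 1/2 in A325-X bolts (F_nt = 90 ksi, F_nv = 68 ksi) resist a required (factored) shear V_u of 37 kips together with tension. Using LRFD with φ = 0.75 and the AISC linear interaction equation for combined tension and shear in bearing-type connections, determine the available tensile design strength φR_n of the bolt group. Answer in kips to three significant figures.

A_b = π·0.5²/4 = 0.1963 in²; f_rv = 37 / (5 × 0.1963) = 37.69 ksi.
F'_nt = 1.3 F_nt − (F_nt / φF_nv) f_rv = 1.3·90 − (90/(0.75·68))·37.69 = 50.49 ksi, capped at F_nt → F'_nt = 50.49 ksi.
R_n = F'_nt · A_b · n = 50.49 × 0.1963 × 5 = 49.57 kips.
Design strength φR_n = 0.75 × 49.57 = 37.2 kips.

37.2 kips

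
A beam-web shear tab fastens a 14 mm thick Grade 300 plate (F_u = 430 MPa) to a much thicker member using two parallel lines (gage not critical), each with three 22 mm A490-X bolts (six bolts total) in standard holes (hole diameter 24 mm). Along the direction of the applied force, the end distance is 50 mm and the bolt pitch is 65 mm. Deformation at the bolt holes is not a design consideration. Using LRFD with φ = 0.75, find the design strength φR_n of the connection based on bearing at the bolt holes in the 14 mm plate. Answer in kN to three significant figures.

Per bolt r_n = 1.5 l_c t F_u ≤ 3.0 d t F_u; upper limit = 3.0 × 22 × 14 × 430 / 1000 = 397.3 kN.
Edge bolt: l_c = 50 − 24/2 = 38 mm → 1.5 × 38 × 14 × 430 / 1000 = 343.1 → r_n = 343.1 kN.
Interior bolts: l_c = 65 − 24 = 41 mm → 1.5 × 41 × 14 × 430 / 1000 = 370.2 → r_n = 370.2 kN.
R_n = 2 × 343.1 + 4 × 370.2 = 2167 kN.
Design strength φR_n = 0.75 × 2167 = 1630 kN.

1630 kN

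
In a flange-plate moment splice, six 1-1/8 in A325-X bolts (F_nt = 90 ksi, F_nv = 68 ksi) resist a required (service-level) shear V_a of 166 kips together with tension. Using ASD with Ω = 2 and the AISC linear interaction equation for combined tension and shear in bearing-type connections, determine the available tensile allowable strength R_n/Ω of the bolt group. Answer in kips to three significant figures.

129 kips

A_b = π·1.125²/4 = 0.994 in²; f_rv = 166 / (6 × 0.994) = 27.83 ksi.
F'_nt = 1.3 F_nt − (Ω F_nt / F_nv) f_rv = 1.3·90 − (2·90/68)·27.83 = 43.32 ksi, capped at F_nt → F'_nt = 43.32 ksi.
R_n = F'_nt · A_b · n = 43.32 × 0.994 × 6 = 258.4 kips.
Allowable strength R_n/Ω = 258.4 / 2 = 129 kips.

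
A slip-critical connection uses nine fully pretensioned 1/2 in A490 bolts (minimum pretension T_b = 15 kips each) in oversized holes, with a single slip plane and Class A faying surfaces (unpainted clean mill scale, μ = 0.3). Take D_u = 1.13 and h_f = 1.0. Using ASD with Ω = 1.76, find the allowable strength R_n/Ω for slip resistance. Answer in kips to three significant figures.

R_n = μ · D_u · h_f · T_b · n_s · n_b = 0.3 × 1.13 × 1.0 × 15 × 1 × 9 = 45.76 kips.
Allowable strength R_n/Ω = 45.76 / 1.76 = 26 kips.

26 kips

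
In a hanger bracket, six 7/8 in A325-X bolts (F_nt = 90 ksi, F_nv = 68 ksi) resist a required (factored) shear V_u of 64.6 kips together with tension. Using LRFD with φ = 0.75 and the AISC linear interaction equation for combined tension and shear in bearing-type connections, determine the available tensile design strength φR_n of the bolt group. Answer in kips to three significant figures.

A_b = π·0.875²/4 = 0.6013 in²; f_rv = 64.6 / (6 × 0.6013) = 17.91 ksi.
F'_nt = 1.3 F_nt − (F_nt / φF_nv) f_rv = 1.3·90 − (90/(0.75·68))·17.91 = 85.4 ksi, capped at F_nt → F'_nt = 85.4 ksi.
R_n = F'_nt · A_b · n = 85.4 × 0.6013 × 6 = 308.1 kips.
Design strength φR_n = 0.75 × 308.1 = 231 kips.

231 kips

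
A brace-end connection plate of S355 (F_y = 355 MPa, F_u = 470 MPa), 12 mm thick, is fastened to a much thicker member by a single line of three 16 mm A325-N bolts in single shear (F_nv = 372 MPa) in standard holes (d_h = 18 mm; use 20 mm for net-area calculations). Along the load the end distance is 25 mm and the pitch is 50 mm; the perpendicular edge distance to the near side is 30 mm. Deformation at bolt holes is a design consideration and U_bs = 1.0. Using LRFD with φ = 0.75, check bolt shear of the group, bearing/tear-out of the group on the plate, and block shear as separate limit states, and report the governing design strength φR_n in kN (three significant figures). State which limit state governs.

Bolt shear: A_b = π·16²/4 = 201.1 mm²; R_n = 372 × 201.1 × 3 × 1 / 1000 = 224.4 kN → 0.75 × 224.4 = 168 kN.
Bearing: edge l_c = 16, r_n = 108.3 kN; interior l_c = 32, r_n = 216.6 kN; R_n = 108.3 + 2·216.6 = 541.4 kN → 406 kN.
Block shear: A_gv = 1500, A_nv = 900, A_nt = 240 mm²; R_n = min(0.6F_uA_nv, 0.6F_yA_gv) + U_bs·F_u·A_nt = 366.6 kN → 275 kN.
Bolt shear governs: 168 kN.

168 kN (bolt shear governs)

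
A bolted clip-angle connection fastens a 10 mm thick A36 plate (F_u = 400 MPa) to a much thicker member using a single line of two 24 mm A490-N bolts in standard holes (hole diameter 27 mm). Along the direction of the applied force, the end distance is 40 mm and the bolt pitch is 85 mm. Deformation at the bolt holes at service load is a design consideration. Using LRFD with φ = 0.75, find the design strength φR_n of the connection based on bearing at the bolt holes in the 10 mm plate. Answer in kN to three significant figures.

268 kN

Per bolt r_n = 1.2 l_c t F_u ≤ 2.4 d t F_u; upper limit = 2.4 × 24 × 10 × 400 / 1000 = 230.4 kN.
Edge bolt: l_c = 40 − 27/2 = 26.5 mm → 1.2 × 26.5 × 10 × 400 / 1000 = 127.2 → r_n = 127.2 kN.
Interior bolts: l_c = 85 − 27 = 58 mm → 1.2 × 58 × 10 × 400 / 1000 = 278.4 → r_n = 230.4 kN.
R_n = 1 × 127.2 + 1 × 230.4 = 357.6 kN.
Design strength φR_n = 0.75 × 357.6 = 268 kN.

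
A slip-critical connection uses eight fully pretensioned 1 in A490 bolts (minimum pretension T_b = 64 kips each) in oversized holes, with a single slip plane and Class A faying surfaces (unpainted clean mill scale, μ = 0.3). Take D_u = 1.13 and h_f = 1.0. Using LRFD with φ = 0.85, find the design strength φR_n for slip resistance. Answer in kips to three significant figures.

R_n = μ · D_u · h_f · T_b · n_s · n_b = 0.3 × 1.13 × 1.0 × 64 × 1 × 8 = 173.6 kips.
Design strength φR_n = 0.85 × 173.6 = 148 kips.

148 kips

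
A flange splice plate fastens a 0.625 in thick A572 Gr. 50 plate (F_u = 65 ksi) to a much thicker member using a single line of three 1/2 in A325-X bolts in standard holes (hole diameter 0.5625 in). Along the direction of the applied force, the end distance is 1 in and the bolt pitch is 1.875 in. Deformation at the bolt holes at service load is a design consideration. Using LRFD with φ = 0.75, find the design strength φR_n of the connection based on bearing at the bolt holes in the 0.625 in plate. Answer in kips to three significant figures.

99.4 kips

Per bolt r_n = 1.2 l_c t F_u ≤ 2.4 d t F_u; upper limit = 2.4 × 0.5 × 0.625 × 65 = 48.75 kips.
Edge bolt: l_c = 1 − 0.5625/2 = 0.7188 in → 1.2 × 0.7188 × 0.625 × 65 = 35.04 → r_n = 35.04 kips.
Interior bolts: l_c = 1.875 − 0.5625 = 1.312 in → 1.2 × 1.312 × 0.625 × 65 = 63.98 → r_n = 48.75 kips.
R_n = 1 × 35.04 + 2 × 48.75 = 132.5 kips.
Design strength φR_n = 0.75 × 132.5 = 99.4 kips.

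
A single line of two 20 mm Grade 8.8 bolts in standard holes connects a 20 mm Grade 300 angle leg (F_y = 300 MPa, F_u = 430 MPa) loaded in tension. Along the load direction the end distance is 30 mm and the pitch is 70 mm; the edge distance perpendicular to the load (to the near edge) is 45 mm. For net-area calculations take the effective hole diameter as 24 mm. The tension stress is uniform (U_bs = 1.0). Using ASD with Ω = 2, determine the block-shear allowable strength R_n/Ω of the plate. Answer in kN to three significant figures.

Shear plane L_v = 30 + 1·70 = 100 mm; A_gv = 100 × 20 = 2000 mm².
A_nv = (100 − 1.5·24) × 20 = 1280 mm².
A_nt = (45 − 0.5·24) × 20 = 660 mm².
0.6 F_u A_nv = 330.2 kN; 0.6 F_y A_gv = 360 kN → shear rupture governs the shear term.
R_n = 330.2 + 1.0 × 430 × 660 / 1000 = 614 kN.
Allowable strength R_n/Ω = 614 / 2 = 307 kN.

307 kN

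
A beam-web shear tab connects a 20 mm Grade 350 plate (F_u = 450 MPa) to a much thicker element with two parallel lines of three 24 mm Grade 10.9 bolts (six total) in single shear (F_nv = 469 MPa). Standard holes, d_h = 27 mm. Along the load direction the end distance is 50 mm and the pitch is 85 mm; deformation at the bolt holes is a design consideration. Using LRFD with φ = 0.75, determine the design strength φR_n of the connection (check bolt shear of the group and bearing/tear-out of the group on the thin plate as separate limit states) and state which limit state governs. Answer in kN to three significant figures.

955 kN (bolt shear governs)

Bolt shear: A_b = π·24²/4 = 452.4 mm²; R_n = 469 × 452.4 × 6 × 1 / 1000 = 1273 kN → 0.75 × 1273 = 955 kN.
Bearing (1.2 l_c t F_u ≤ 2.4 d t F_u): upper limit = 2.4·24·20·450 / 1000 = 518.4 kN.
  Edge l_c = 50 − 27/2 = 36.5 → r_n = 394.2 kN; interior l_c = 85 − 27 = 58 → r_n = 518.4 kN.
  R_n,bearing = 2·394.2 + 4·518.4 = 2862 kN → 0.75 × 2862 = 2150 kN.
Bolt shear governs: 955 kN.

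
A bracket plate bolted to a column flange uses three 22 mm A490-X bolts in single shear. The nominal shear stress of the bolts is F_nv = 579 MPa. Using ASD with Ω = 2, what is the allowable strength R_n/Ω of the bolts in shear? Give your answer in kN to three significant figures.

330 kN

A_b = π × 22² / 4 = 380.1 mm².
R_n = F_nv · A_b · n · n_s = 579 × 380.1 × 3 × 1 / 1000 = 660.3 kN.
Allowable strength R_n/Ω = 660.3 / 2 = 330 kN.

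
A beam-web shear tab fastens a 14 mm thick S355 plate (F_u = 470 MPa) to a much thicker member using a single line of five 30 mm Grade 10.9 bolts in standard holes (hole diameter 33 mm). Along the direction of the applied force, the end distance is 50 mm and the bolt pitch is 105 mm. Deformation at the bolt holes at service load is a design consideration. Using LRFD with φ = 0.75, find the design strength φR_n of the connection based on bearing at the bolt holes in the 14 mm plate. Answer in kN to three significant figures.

Per bolt r_n = 1.2 l_c t F_u ≤ 2.4 d t F_u; upper limit = 2.4 × 30 × 14 × 470 / 1000 = 473.8 kN.
Edge bolt: l_c = 50 − 33/2 = 33.5 mm → 1.2 × 33.5 × 14 × 470 / 1000 = 264.5 → r_n = 264.5 kN.
Interior bolts: l_c = 105 − 33 = 72 mm → 1.2 × 72 × 14 × 470 / 1000 = 568.5 → r_n = 473.8 kN.
R_n = 1 × 264.5 + 4 × 473.8 = 2160 kN.
Design strength φR_n = 0.75 × 2160 = 1620 kN.

1620 kN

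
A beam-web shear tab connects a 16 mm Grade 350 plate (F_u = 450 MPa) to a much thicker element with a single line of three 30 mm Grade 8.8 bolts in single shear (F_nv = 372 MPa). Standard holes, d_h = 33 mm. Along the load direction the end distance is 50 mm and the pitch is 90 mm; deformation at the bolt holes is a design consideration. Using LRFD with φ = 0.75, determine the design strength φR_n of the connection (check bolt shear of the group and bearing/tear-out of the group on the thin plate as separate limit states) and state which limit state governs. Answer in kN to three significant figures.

Bolt shear: A_b = π·30²/4 = 706.9 mm²; R_n = 372 × 706.9 × 3 × 1 / 1000 = 788.9 kN → 0.75 × 788.9 = 592 kN.
Bearing (1.2 l_c t F_u ≤ 2.4 d t F_u): upper limit = 2.4·30·16·450 / 1000 = 518.4 kN.
  Edge l_c = 50 − 33/2 = 33.5 → r_n = 289.4 kN; interior l_c = 90 − 33 = 57 → r_n = 492.5 kN.
  R_n,bearing = 1·289.4 + 2·492.5 = 1274 kN → 0.75 × 1274 = 956 kN.
Bolt shear governs: 592 kN.

592 kN (bolt shear governs)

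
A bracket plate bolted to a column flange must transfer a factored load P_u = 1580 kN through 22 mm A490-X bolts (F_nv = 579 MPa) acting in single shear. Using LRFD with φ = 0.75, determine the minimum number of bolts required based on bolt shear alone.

10 bolts

A_b = π·22²/4 = 380.1 mm².
Per-bolt design strength φR_n = 0.75 × 579 × 380.1 × 1 / 1000 = 165.1 kN.
n ≥ 1580 / 165.1 = 9.572 → use 10 bolts.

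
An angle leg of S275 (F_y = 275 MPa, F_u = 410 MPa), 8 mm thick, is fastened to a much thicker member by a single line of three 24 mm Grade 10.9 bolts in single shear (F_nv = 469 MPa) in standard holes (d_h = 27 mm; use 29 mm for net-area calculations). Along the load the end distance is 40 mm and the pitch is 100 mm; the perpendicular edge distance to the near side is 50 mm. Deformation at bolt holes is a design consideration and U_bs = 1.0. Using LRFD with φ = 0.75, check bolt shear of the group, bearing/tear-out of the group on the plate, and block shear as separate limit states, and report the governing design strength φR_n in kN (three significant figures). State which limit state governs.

325 kN (block shear governs)

Bolt shear: A_b = π·24²/4 = 452.4 mm²; R_n = 469 × 452.4 × 3 × 1 / 1000 = 636.5 kN → 0.75 × 636.5 = 477 kN.
Bearing: edge l_c = 26.5, r_n = 104.3 kN; interior l_c = 73, r_n = 188.9 kN; R_n = 104.3 + 2·188.9 = 482.2 kN → 362 kN.
Block shear: A_gv = 1920, A_nv = 1340, A_nt = 284 mm²; R_n = min(0.6F_uA_nv, 0.6F_yA_gv) + U_bs·F_u·A_nt = 433.2 kN → 325 kN.
Block shear governs: 325 kN.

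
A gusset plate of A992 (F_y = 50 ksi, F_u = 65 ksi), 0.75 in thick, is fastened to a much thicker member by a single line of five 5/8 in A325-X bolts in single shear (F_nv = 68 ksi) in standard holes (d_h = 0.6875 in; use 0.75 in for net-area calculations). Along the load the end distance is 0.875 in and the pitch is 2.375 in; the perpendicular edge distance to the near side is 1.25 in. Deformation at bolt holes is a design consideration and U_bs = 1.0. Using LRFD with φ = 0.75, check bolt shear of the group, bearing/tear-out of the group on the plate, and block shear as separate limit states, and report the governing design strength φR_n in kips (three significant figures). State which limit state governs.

Bolt shear: A_b = π·0.625²/4 = 0.3068 in²; R_n = 68 × 0.3068 × 5 × 1 = 104.3 kips → 0.75 × 104.3 = 78.2 kips.
Bearing: edge l_c = 0.5312, r_n = 31.08 kips; interior l_c = 1.688, r_n = 73.12 kips; R_n = 31.08 + 4·73.12 = 323.6 kips → 243 kips.
Block shear: A_gv = 7.781, A_nv = 5.25, A_nt = 0.6562 in²; R_n = min(0.6F_uA_nv, 0.6F_yA_gv) + U_bs·F_u·A_nt = 247.4 kips → 186 kips.
Bolt shear governs: 78.2 kips.

78.2 kips (bolt shear governs)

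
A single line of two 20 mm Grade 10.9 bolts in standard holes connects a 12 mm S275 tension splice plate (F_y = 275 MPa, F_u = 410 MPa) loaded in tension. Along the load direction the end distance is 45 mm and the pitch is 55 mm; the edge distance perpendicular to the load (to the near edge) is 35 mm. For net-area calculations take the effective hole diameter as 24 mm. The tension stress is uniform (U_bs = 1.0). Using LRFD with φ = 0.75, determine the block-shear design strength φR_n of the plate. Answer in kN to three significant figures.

Shear plane L_v = 45 + 1·55 = 100 mm; A_gv = 100 × 12 = 1200 mm².
A_nv = (100 − 1.5·24) × 12 = 768 mm².
A_nt = (35 − 0.5·24) × 12 = 276 mm².
0.6 F_u A_nv = 188.9 kN; 0.6 F_y A_gv = 198 kN → shear rupture governs the shear term.
R_n = 188.9 + 1.0 × 410 × 276 / 1000 = 302.1 kN.
Design strength φR_n = 0.75 × 302.1 = 227 kN.

227 kN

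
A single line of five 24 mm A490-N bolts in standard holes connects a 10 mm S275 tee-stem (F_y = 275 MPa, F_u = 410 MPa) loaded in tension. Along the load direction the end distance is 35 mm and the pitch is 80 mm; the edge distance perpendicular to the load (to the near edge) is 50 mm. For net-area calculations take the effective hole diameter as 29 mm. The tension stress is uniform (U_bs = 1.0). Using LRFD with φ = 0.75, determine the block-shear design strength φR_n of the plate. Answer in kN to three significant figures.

523 kN

Shear plane L_v = 35 + 4·80 = 355 mm; A_gv = 355 × 10 = 3550 mm².
A_nv = (355 − 4.5·29) × 10 = 2245 mm².
A_nt = (50 − 0.5·29) × 10 = 355 mm².
0.6 F_u A_nv = 552.3 kN; 0.6 F_y A_gv = 585.8 kN → shear rupture governs the shear term.
R_n = 552.3 + 1.0 × 410 × 355 / 1000 = 697.8 kN.
Design strength φR_n = 0.75 × 697.8 = 523 kN.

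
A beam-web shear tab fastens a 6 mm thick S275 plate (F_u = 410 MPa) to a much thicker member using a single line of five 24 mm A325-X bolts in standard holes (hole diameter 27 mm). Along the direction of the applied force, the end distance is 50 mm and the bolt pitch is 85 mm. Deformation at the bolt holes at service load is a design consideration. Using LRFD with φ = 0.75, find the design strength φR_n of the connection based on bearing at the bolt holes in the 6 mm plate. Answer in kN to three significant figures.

506 kN

Per bolt r_n = 1.2 l_c t F_u ≤ 2.4 d t F_u; upper limit = 2.4 × 24 × 6 × 410 / 1000 = 141.7 kN.
Edge bolt: l_c = 50 − 27/2 = 36.5 mm → 1.2 × 36.5 × 6 × 410 / 1000 = 107.7 → r_n = 107.7 kN.
Interior bolts: l_c = 85 − 27 = 58 mm → 1.2 × 58 × 6 × 410 / 1000 = 171.2 → r_n = 141.7 kN.
R_n = 1 × 107.7 + 4 × 141.7 = 674.5 kN.
Design strength φR_n = 0.75 × 674.5 = 506 kN.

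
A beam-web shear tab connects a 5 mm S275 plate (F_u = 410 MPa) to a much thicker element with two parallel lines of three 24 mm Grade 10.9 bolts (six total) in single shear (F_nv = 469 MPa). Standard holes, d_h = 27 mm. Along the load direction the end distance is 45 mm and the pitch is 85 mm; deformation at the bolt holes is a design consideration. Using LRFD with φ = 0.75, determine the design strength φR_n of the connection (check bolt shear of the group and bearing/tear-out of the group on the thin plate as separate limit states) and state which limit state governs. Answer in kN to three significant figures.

Bolt shear: A_b = π·24²/4 = 452.4 mm²; R_n = 469 × 452.4 × 6 × 1 / 1000 = 1273 kN → 0.75 × 1273 = 955 kN.
Bearing (1.2 l_c t F_u ≤ 2.4 d t F_u): upper limit = 2.4·24·5·410 / 1000 = 118.1 kN.
  Edge l_c = 45 − 27/2 = 31.5 → r_n = 77.49 kN; interior l_c = 85 − 27 = 58 → r_n = 118.1 kN.
  R_n,bearing = 2·77.49 + 4·118.1 = 627.3 kN → 0.75 × 627.3 = 470 kN.
Bearing governs: 470 kN.

470 kN (bearing governs)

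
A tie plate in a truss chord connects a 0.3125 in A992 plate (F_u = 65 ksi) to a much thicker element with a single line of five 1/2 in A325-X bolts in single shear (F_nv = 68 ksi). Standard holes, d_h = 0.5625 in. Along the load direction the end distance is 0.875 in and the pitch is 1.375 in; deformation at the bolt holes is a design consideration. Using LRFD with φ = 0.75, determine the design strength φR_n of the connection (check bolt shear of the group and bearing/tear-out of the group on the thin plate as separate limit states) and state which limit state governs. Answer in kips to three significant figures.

Bolt shear: A_b = π·0.5²/4 = 0.1963 in²; R_n = 68 × 0.1963 × 5 × 1 = 66.76 kips → 0.75 × 66.76 = 50.1 kips.
Bearing (1.2 l_c t F_u ≤ 2.4 d t F_u): upper limit = 2.4·0.5·0.3125·65 = 24.38 kips.
  Edge l_c = 0.875 − 0.5625/2 = 0.5938 → r_n = 14.47 kips; interior l_c = 1.375 − 0.5625 = 0.8125 → r_n = 19.8 kips.
  R_n,bearing = 1·14.47 + 4·19.8 = 93.69 kips → 0.75 × 93.69 = 70.3 kips.
Bolt shear governs: 50.1 kips.

50.1 kips (bolt shear governs)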